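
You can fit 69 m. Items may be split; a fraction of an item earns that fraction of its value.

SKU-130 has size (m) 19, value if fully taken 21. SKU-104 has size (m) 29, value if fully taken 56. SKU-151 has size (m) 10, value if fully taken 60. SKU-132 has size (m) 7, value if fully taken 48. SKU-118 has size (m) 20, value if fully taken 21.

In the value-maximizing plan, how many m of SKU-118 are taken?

Best value per unit of size first: SKU-132 48/7≈6.86, SKU-151 60/10≈6, SKU-104 56/29≈1.93, SKU-130 21/19≈1.11, SKU-118 21/20≈1.05.
All 7 m of SKU-132 fit (value 48) — 62 remain.
All 10 m of SKU-151 fit (value 60) — 52 remain.
SKU-104: take in full, 29 m for value 56 — 23 left.
SKU-130: take in full, 19 m for value 21 — 4 left.
4 m left: a 4/20 share of SKU-118 gives 21×4/20 = 4.2.

4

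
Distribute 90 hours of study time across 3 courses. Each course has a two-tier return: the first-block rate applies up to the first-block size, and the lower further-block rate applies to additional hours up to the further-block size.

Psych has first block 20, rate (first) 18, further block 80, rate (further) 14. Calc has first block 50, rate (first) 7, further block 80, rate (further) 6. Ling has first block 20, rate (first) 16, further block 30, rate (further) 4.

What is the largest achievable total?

1380

Rank every tier by rate: Psych/T1 18 > Ling/T1 16 > Psych/T2 14 > Calc/T1 7 > Calc/T2 6 > Ling/T2 4.
Psych/T1 (18): +20 — 70 left.
Ling/T1 (16): +20 — 50 left.
Psych T2 at 14: only 50 left, fill 50.
Total = 18×20 + 16×20 + 14×50 = 1380.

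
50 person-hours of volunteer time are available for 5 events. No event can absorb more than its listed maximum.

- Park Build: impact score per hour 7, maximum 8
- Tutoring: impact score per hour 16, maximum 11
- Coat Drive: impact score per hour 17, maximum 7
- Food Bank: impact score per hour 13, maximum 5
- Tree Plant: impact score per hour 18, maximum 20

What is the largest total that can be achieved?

769

Rank by impact score per hour: Tree Plant 18 > Coat Drive 17 > Tutoring 16 > Food Bank 13 > Park Build 7.
Give Tree Plant 20 to hit its cap of 20 → 30 left.
Coat Drive: +7 to 7 (cap) → 23 left.
Give Tutoring 11 to hit its cap of 11 → 12 left.
Food Bank takes 5 to reach its cap of 5 → 7 left.
Park Build: +7 (room for 8) → 7. Pool exhausted.
Total = 7×7 + 16×11 + 17×7 + 13×5 + 18×20 = 769.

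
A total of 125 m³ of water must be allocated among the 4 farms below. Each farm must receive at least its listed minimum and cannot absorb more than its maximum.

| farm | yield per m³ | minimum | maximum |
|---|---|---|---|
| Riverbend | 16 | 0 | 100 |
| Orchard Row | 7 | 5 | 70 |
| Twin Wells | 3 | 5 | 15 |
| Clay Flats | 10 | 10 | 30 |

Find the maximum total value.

Meeting every minimum uses 0+5+5+10 = 20 m³, leaving 105.
Rank by yield per m³: Riverbend 16 > Clay Flats 10 > Orchard Row 7 > Twin Wells 3.
Give Riverbend 100 more to hit its cap of 100 → 5 left.
Clay Flats: +5 (room for 20) → 15. Pool exhausted.
Total = 16×100 + 7×5 + 3×5 + 10×15 = 1800.

1800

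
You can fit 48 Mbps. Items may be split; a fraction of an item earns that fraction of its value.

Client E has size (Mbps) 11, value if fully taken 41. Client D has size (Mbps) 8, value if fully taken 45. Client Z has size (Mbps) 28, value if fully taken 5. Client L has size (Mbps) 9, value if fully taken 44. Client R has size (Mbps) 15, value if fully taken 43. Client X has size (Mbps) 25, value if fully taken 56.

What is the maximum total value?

184.2

Best value per unit of size first: Client D 45/8≈5.62, Client L 44/9≈4.89, Client E 41/11≈3.73, Client R 43/15≈2.87, Client X 56/25≈2.24, Client Z 5/28≈0.179.
All 8 Mbps of Client D fit (value 45) — 40 remain.
Take all of Client L (9 Mbps, value 44) — 31 Mbps left.
All 11 Mbps of Client E fit (value 41) — 20 remain.
Take all of Client R (15 Mbps, value 43) — 5 Mbps left.
5 Mbps left: a 5/25 share of Client X gives 56×5/25 = 11.2.
Total value = 184.2.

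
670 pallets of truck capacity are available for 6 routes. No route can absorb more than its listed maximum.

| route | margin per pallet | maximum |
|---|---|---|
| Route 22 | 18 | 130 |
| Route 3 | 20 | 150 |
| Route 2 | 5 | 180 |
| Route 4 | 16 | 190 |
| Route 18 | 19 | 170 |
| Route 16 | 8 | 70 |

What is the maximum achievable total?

11850

Highest margin per pallet first: Route 3 20 > Route 18 19 > Route 22 18 > Route 4 16 > Route 16 8 > Route 2 5.
Route 3 takes 150 to reach its cap of 150 — 520 left.
Route 18: +170 to 170 (cap) — 350 left.
Route 22 takes 130 to reach its cap of 130 — 220 left.
Route 4: +190 to 190 (cap) — 30 left.
Only 30 left; Route 16 takes them to reach 30.
Total = 18×130 + 20×150 + 16×190 + 19×170 + 8×30 = 11850.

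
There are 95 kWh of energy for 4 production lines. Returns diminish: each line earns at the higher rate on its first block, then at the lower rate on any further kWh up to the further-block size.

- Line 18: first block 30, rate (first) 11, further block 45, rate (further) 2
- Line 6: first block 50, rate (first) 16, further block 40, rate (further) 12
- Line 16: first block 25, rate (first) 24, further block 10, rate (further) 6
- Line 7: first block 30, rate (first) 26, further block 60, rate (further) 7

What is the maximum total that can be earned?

Order all 8 blocks by rate: Line 7/T1 26 > Line 16/T1 24 > Line 6/T1 16 > Line 6/T2 12 > Line 18/T1 11 > Line 7/T2 7 > Line 16/T2 6 > Line 18/T2 2.
Fill Line 7 T1 block (30 at 26) — 65 left.
Line 16/T1 (24): +25 — 40 left.
Line 6 T1 at 16: only 40 left, fill 40.
Total = 26×30 + 24×25 + 16×40 = 2020.

2020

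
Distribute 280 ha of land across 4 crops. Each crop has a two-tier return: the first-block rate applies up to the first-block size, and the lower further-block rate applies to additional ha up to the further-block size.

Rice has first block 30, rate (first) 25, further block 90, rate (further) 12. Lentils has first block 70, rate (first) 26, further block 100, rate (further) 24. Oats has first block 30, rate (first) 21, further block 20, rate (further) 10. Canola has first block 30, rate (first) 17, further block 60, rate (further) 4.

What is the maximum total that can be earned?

6350

Treat each block as its own option and order by rate: Lentils/first 26 > Rice/first 25 > Lentils/second 24 > Oats/first 21 > Canola/first 17 > Rice/second 12 > Oats/second 10 > Canola/second 4.
Lentils first at 26: fill all 70 → 210 left.
Fill Rice first block (30 at 25) → 180 left.
Lentils/second (24): +100 → 80 left.
Oats/first (21): +30 → 50 left.
Fill Canola first block (30 at 17) → 20 left.
20 remain; put them into Rice second at 12.
Total = 26×70 + 25×30 + 24×100 + 21×30 + 17×30 + 12×20 = 6350.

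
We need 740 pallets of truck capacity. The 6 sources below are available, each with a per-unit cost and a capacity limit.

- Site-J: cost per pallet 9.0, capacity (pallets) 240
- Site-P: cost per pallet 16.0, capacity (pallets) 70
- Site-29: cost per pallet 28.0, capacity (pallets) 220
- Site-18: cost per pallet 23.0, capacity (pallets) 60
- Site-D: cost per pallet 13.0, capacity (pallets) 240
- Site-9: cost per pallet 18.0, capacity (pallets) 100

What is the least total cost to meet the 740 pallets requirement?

Cheapest first:
Site-J at 9.0: take all 240 pallets — 500 still needed.
Site-D (13.0): use full 240 — 260 pallets to go.
Take 70 from Site-P at 16.0 — need 190 more.
Site-9 at 18.0: take all 100 pallets — 90 still needed.
Site-18 (23.0): use full 60 — 30 pallets to go.
Site-29 (28.0): take the remaining 30 — done.
Cost = 240×9.0 + 240×13.0 + 70×16.0 + 100×18.0 + 60×23.0 + 30×28.0 = 10420.

10420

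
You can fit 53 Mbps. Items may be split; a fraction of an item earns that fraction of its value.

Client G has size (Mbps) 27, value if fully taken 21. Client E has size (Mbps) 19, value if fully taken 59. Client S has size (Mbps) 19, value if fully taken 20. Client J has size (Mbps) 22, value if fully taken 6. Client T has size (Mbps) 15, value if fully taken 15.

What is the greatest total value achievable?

94

Sort by value density: Client E 59/19≈3.11, Client S 20/19≈1.05, Client T 15/15≈1, Client G 21/27≈0.778, Client J 6/22≈0.273.
All 19 Mbps of Client E fit (value 59) — 34 remain.
Take all of Client S (19 Mbps, value 20) — 15 Mbps left.
All 15 Mbps of Client T fit (value 15) — 0 remain.
Total value = 94.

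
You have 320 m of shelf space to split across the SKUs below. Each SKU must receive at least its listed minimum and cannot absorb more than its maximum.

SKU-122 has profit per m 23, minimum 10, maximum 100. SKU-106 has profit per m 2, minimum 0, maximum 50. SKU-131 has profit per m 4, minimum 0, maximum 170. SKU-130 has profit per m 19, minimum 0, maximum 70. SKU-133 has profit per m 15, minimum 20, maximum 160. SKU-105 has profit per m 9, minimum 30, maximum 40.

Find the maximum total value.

Meeting every minimum uses 10+0+0+0+20+30 = 60 m, leaving 260.
Rank by profit per m: SKU-122 23 > SKU-130 19 > SKU-133 15 > SKU-105 9 > SKU-131 4 > SKU-106 2.
Give SKU-122 90 more to hit its cap of 100 ; 170 left.
Give SKU-130 70 more to hit its cap of 70 ; 100 left.
Only 100 left; SKU-133 takes them to reach 120.
Total = 23×100 + 19×70 + 15×120 + 9×30 = 5700.

5700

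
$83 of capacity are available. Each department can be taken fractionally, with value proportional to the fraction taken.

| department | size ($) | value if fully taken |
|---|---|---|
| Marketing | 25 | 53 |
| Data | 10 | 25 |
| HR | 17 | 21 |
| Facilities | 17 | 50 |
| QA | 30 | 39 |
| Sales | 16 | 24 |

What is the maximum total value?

171.5

Best value per unit of size first: Facilities 50/17≈2.94, Data 25/10≈2.5, Marketing 53/25≈2.12, Sales 24/16≈1.5, QA 39/30≈1.3, HR 21/17≈1.24.
Facilities: take in full, 17 $ for value 50 ; 66 left.
Take all of Data (10 $, value 25) ; 56 $ left.
Marketing: take in full, 25 $ for value 53 ; 31 left.
All 16 $ of Sales fit (value 24) ; 15 remain.
15 $ left: a 15/30 share of QA gives 39×15/30 = 19.5.
Total value = 171.5.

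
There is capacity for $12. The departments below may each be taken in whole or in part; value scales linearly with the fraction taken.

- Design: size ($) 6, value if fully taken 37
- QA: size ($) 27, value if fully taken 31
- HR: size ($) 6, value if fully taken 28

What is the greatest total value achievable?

Best value per unit of size first: Design 37/6≈6.17, HR 28/6≈4.67, QA 31/27≈1.15.
Take all of Design (6 $, value 37) — 6 $ left.
Take all of HR (6 $, value 28) — 0 $ left.
Total value = 65.

65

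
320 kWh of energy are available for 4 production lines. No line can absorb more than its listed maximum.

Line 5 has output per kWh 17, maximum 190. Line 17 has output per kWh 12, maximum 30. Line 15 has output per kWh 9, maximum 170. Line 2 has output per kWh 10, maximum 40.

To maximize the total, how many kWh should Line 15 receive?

Highest output per kWh first: Line 5 17 > Line 17 12 > Line 2 10 > Line 15 9.
Give Line 5 190 to hit its cap of 190 → 130 left.
Line 17 takes 30 to reach its cap of 30 → 100 left.
Line 2 takes 40 to reach its cap of 40 → 60 left.
Only 60 left; Line 15 takes them to reach 60.

60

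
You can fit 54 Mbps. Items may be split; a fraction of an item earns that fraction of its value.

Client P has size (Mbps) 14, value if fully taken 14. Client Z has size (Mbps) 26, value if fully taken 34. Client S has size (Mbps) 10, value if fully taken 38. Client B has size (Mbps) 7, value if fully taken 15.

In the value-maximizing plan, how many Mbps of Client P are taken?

11

Best value per unit of size first: Client S 38/10≈3.8, Client B 15/7≈2.14, Client Z 34/26≈1.31, Client P 14/14≈1.
Take all of Client S (10 Mbps, value 38) ; 44 Mbps left.
Client B: take in full, 7 Mbps for value 15 ; 37 left.
All 26 Mbps of Client Z fit (value 34) ; 11 remain.
Only 11 Mbps remain; take 11/14 of Client P for value 14×11/14 = 11.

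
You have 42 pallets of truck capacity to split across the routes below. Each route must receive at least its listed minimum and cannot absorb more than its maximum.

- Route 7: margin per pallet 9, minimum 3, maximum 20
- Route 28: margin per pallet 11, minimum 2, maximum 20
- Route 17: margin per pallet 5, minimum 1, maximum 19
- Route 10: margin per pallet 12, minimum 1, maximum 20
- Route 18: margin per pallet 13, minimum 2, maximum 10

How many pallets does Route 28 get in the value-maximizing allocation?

8

Meeting every minimum uses 3+2+1+1+2 = 9 pallets, leaving 33.
Order the routes by margin per pallet: Route 18 13 > Route 10 12 > Route 28 11 > Route 7 9 > Route 17 5.
Route 18 takes 8 more to reach its cap of 10 → 25 left.
Route 10: +19 to 20 (cap) → 6 left.
Route 28 has room for 18 more but only 6 remain, so it gets 8.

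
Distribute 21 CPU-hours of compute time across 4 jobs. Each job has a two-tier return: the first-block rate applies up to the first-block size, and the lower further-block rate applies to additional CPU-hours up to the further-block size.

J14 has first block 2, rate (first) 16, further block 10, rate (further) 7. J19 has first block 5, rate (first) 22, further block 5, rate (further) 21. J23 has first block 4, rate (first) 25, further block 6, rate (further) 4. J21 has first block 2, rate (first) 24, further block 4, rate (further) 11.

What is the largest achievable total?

428

Rank every tier by rate: J23/tier1 25 > J21/tier1 24 > J19/tier1 22 > J19/tier2 21 > J14/tier1 16 > J21/tier2 11 > J14/tier2 7 > J23/tier2 4.
J23/tier1 (25): +4 → 17 left.
J21 tier1 at 24: fill all 2 → 15 left.
J19/tier1 (22): +5 → 10 left.
J19/tier2 (21): +5 → 5 left.
J14/tier1 (16): +2 → 3 left.
J21/tier2: +3 of 4 at 11; pool empty.
Total = 25×4 + 24×2 + 22×5 + 21×5 + 16×2 + 11×3 = 428.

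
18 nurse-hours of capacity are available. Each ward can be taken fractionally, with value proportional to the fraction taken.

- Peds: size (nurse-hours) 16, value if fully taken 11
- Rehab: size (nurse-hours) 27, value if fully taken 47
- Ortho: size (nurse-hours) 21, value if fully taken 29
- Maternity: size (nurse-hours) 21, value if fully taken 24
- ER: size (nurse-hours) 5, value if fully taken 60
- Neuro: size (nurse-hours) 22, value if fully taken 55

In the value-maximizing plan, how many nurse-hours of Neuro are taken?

13

Rank by value-to-size ratio: ER 60/5≈12, Neuro 55/22≈2.5, Rehab 47/27≈1.74, Ortho 29/21≈1.38, Maternity 24/21≈1.14, Peds 11/16≈0.688.
All 5 nurse-hours of ER fit (value 60) → 13 remain.
Fill the last 13 nurse-hours with part of Neuro: 13/22 of it earns 32.5.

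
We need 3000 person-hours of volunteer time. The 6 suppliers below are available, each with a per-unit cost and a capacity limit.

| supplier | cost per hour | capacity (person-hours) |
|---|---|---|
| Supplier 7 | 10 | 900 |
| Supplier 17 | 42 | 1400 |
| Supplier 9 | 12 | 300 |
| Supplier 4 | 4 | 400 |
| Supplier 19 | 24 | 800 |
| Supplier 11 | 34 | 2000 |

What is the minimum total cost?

53800

Fill from the cheapest supplier first.
Supplier 4 (4): use full 400 ; 2600 person-hours to go.
Take 900 from Supplier 7 at 10 ; need 1700 more.
Supplier 9 at 12: take all 300 person-hours ; 1400 still needed.
Take 800 from Supplier 19 at 24 ; need 600 more.
Take 600 from Supplier 11 at 34 to finish.
Supplier 17: unused.
Cost = 400×4 + 900×10 + 300×12 + 800×24 + 600×34 = 53800.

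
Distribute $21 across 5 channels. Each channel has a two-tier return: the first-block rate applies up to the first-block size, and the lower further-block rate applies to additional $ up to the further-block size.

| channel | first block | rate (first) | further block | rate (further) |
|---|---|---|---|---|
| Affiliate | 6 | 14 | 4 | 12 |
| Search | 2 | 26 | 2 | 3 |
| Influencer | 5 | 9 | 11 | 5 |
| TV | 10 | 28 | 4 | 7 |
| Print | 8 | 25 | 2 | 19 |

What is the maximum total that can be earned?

Order all 10 blocks by rate: TV/tier1 28 > Search/tier1 26 > Print/tier1 25 > Print/tier2 19 > Affiliate/tier1 14 > Affiliate/tier2 12 > Influencer/tier1 9 > TV/tier2 7 > Influencer/tier2 5 > Search/tier2 3.
Fill TV tier1 block (10 at 28) ; 11 left.
Search/tier1 (26): +2 ; 9 left.
Print/tier1 (25): +8 ; 1 left.
Print/tier2: +1 of 2 at 19; pool empty.
Total = 28×10 + 26×2 + 25×8 + 19×1 = 551.

551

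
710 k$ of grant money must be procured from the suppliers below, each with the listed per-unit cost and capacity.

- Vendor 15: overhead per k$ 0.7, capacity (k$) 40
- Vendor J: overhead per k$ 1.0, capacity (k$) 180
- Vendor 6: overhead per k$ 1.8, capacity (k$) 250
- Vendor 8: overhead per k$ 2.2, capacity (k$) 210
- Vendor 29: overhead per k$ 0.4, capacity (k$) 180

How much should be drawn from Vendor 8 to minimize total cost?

60

Use suppliers in increasing cost order.
Vendor 29 (0.4): use full 180 → 530 k$ to go.
Take 40 from Vendor 15 at 0.7 → need 490 more.
Take 180 from Vendor J at 1.0 → need 310 more.
Vendor 6 (1.8): use full 250 → 60 k$ to go.
Take 60 from Vendor 8 at 2.2 to finish.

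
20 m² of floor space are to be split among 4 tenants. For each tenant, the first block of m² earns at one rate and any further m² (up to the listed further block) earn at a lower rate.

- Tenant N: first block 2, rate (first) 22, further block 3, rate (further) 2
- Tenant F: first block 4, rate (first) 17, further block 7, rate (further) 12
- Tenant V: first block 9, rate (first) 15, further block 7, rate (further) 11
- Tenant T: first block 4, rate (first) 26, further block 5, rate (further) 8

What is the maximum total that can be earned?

Order all 8 blocks by rate: Tenant T/first 26 > Tenant N/first 22 > Tenant F/first 17 > Tenant V/first 15 > Tenant F/second 12 > Tenant V/second 11 > Tenant T/second 8 > Tenant N/second 2.
Fill Tenant T first block (4 at 26) ; 16 left.
Fill Tenant N first block (2 at 22) ; 14 left.
Fill Tenant F first block (4 at 17) ; 10 left.
Fill Tenant V first block (9 at 15) ; 1 left.
1 remain; put them into Tenant F second at 12.
Total = 26×4 + 22×2 + 17×4 + 15×9 + 12×1 = 363.

363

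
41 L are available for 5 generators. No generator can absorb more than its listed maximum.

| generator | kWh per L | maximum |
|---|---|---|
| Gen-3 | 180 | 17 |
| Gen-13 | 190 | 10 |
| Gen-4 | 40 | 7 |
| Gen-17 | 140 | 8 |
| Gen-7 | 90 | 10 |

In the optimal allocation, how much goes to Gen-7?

6

Highest kWh per L first: Gen-13 190 > Gen-3 180 > Gen-17 140 > Gen-7 90 > Gen-4 40.
Gen-13: +10 to 10 (cap) ; 31 left.
Gen-3 takes 17 to reach its cap of 17 ; 14 left.
Gen-17 takes 8 to reach its cap of 8 ; 6 left.
Gen-7 has room for 10 but only 6 remain, so it gets 6.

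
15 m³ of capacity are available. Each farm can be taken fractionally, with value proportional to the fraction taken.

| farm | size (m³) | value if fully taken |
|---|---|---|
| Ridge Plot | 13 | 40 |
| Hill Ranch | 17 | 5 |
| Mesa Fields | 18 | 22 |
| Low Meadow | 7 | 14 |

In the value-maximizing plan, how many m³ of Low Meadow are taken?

Sort by value density: Ridge Plot 40/13≈3.08, Low Meadow 14/7≈2, Mesa Fields 22/18≈1.22, Hill Ranch 5/17≈0.294.
All 13 m³ of Ridge Plot fit (value 40) → 2 remain.
Fill the last 2 m³ with part of Low Meadow: 2/7 of it earns 4.

2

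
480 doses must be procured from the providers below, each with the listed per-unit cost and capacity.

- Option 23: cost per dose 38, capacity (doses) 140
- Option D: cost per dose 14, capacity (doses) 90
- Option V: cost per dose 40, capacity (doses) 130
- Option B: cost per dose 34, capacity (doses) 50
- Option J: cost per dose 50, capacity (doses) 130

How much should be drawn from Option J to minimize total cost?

Use providers in increasing cost order.
Option D (14): use full 90 ; 390 doses to go.
Take 50 from Option B at 34 ; need 340 more.
Option 23 (38): use full 140 ; 200 doses to go.
Option V at 40: take all 130 doses ; 70 still needed.
Option J (50): take the remaining 70 ; done.

70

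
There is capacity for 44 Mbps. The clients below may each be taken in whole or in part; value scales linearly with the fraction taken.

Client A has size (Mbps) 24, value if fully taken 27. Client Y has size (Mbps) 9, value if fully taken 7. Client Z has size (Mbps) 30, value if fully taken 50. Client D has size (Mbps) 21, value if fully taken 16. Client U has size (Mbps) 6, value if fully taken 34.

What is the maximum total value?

Best value per unit of size first: Client U 34/6≈5.67, Client Z 50/30≈1.67, Client A 27/24≈1.12, Client Y 7/9≈0.778, Client D 16/21≈0.762.
Take all of Client U (6 Mbps, value 34) → 38 Mbps left.
All 30 Mbps of Client Z fit (value 50) → 8 remain.
Only 8 Mbps remain; take 8/24 of Client A for value 27×8/24 = 9.
Total value = 93.

93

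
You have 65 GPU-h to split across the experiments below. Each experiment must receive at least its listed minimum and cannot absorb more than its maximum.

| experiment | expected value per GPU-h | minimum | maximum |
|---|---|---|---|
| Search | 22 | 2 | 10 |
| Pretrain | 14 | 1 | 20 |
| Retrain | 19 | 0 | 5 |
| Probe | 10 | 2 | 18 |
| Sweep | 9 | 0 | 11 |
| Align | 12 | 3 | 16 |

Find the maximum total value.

927

Meeting every minimum uses 2+1+0+2+0+3 = 8 GPU-h, leaving 57.
Rank by expected value per GPU-h: Search 22 > Retrain 19 > Pretrain 14 > Align 12 > Probe 10 > Sweep 9.
Give Search 8 more to hit its cap of 10 — 49 left.
Give Retrain 5 more to hit its cap of 5 — 44 left.
Pretrain: +19 to 20 (cap) — 25 left.
Align takes 13 more to reach its cap of 16 — 12 left.
Probe has room for 16 more but only 12 remain, so it gets 14.
Total = 22×10 + 14×20 + 19×5 + 10×14 + 12×16 = 927.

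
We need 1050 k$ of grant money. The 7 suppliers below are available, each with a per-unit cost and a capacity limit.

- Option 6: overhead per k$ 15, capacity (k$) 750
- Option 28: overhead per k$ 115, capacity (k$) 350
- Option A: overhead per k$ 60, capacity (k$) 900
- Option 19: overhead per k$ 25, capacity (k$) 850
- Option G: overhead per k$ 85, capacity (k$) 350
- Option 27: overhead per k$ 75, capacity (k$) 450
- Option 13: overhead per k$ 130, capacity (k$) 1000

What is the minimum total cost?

Use suppliers in increasing cost order.
Take 750 from Option 6 at 15 → need 300 more.
Option 19 (25): take the remaining 300 → done.
Option A, Option 27, Option G, Option 28, Option 13: unused.
Cost = 750×15 + 300×25 = 18750.

18750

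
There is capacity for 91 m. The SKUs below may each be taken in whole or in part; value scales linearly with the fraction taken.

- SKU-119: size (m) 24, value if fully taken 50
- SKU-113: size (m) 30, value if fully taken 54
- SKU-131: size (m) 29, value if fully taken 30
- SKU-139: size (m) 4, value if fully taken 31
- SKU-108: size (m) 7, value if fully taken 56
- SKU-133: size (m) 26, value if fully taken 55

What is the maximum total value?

Best value per unit of size first: SKU-108 56/7≈8, SKU-139 31/4≈7.75, SKU-133 55/26≈2.12, SKU-119 50/24≈2.08, SKU-113 54/30≈1.8, SKU-131 30/29≈1.03.
SKU-108: take in full, 7 m for value 56 → 84 left.
All 4 m of SKU-139 fit (value 31) → 80 remain.
SKU-133: take in full, 26 m for value 55 → 54 left.
Take all of SKU-119 (24 m, value 50) → 30 m left.
All 30 m of SKU-113 fit (value 54) → 0 remain.
Total value = 246.

246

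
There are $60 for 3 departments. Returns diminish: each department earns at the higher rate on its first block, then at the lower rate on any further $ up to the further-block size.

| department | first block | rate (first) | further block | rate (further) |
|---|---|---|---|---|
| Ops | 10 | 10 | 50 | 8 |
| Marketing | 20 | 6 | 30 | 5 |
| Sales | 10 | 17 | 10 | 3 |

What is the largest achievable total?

Rank every tier by rate: Sales/tier1 17 > Ops/tier1 10 > Ops/tier2 8 > Marketing/tier1 6 > Marketing/tier2 5 > Sales/tier2 3.
Sales tier1 at 17: fill all 10 → 50 left.
Fill Ops tier1 block (10 at 10) → 40 left.
Ops tier2 at 8: only 40 left, fill 40.
Total = 17×10 + 10×10 + 8×40 = 590.

590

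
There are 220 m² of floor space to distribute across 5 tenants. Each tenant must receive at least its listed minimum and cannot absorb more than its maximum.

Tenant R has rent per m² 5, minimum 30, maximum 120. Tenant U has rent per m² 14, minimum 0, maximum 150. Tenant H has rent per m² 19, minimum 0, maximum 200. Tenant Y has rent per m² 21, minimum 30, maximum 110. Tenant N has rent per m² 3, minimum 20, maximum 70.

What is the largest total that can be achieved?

3660

Meeting every minimum uses 30+0+0+30+20 = 80 m², leaving 140.
Rank by rent per m²: Tenant Y 21 > Tenant H 19 > Tenant U 14 > Tenant R 5 > Tenant N 3.
Give Tenant Y 80 more to hit its cap of 110 ; 60 left.
Only 60 left; Tenant H takes them to reach 60.
Total = 5×30 + 19×60 + 21×110 + 3×20 = 3660.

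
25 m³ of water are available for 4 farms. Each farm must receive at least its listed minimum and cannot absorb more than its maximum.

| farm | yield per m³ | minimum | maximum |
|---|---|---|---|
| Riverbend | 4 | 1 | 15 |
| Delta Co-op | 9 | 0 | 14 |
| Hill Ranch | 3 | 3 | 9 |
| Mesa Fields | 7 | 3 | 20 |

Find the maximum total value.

Meeting every minimum uses 1+0+3+3 = 7 m³, leaving 18.
Rank by yield per m³: Delta Co-op 9 > Mesa Fields 7 > Riverbend 4 > Hill Ranch 3.
Delta Co-op: +14 to 14 (cap) → 4 left.
Mesa Fields: +4 (room for 17) → 7. Pool exhausted.
Total = 4×1 + 9×14 + 3×3 + 7×7 = 188.

188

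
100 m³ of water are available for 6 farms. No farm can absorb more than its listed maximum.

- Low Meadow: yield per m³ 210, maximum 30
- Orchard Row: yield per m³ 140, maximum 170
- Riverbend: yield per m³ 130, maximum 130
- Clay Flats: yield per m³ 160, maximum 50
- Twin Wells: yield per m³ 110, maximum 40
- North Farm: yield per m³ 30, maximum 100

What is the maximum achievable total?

Highest yield per m³ first: Low Meadow 210 > Clay Flats 160 > Orchard Row 140 > Riverbend 130 > Twin Wells 110 > North Farm 30.
Low Meadow takes 30 to reach its cap of 30 → 70 left.
Clay Flats takes 50 to reach its cap of 50 → 20 left.
Orchard Row: +20 (room for 170) → 20. Pool exhausted.
Total = 210×30 + 140×20 + 160×50 = 17100.

17100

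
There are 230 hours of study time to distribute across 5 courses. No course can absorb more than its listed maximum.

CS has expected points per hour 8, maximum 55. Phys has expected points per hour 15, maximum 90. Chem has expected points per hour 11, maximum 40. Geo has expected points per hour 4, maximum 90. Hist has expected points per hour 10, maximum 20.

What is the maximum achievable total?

2530

Order the courses by expected points per hour: Phys 15 > Chem 11 > Hist 10 > CS 8 > Geo 4.
Phys takes 90 to reach its cap of 90 → 140 left.
Give Chem 40 to hit its cap of 40 → 100 left.
Give Hist 20 to hit its cap of 20 → 80 left.
CS: +55 to 55 (cap) → 25 left.
Only 25 left; Geo takes them to reach 25.
Total = 8×55 + 15×90 + 11×40 + 4×25 + 10×20 = 2530.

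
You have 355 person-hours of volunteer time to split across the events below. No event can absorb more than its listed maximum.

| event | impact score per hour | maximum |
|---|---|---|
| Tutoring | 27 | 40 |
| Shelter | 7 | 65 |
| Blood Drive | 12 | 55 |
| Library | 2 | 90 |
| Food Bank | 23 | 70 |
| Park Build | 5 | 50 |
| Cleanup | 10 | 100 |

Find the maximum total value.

4930

Order the events by impact score per hour: Tutoring 27 > Food Bank 23 > Blood Drive 12 > Cleanup 10 > Shelter 7 > Park Build 5 > Library 2.
Give Tutoring 40 to hit its cap of 40 → 315 left.
Food Bank: +70 to 70 (cap) → 245 left.
Blood Drive: +55 to 55 (cap) → 190 left.
Cleanup: +100 to 100 (cap) → 90 left.
Shelter: +65 to 65 (cap) → 25 left.
Only 25 left; Park Build takes them to reach 25.
Total = 27×40 + 7×65 + 12×55 + 23×70 + 5×25 + 10×100 = 4930.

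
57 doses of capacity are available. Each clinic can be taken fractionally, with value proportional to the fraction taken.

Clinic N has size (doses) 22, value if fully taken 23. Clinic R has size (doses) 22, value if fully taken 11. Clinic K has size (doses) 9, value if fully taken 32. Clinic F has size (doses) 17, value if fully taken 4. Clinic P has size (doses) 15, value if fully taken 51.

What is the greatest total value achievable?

Rank by value-to-size ratio: Clinic K 32/9≈3.56, Clinic P 51/15≈3.4, Clinic N 23/22≈1.05, Clinic R 11/22≈0.5, Clinic F 4/17≈0.235.
All 9 doses of Clinic K fit (value 32) → 48 remain.
Take all of Clinic P (15 doses, value 51) → 33 doses left.
Take all of Clinic N (22 doses, value 23) → 11 doses left.
11 doses left: a 11/22 share of Clinic R gives 11×11/22 = 5.5.
Total value = 111.5.

111.5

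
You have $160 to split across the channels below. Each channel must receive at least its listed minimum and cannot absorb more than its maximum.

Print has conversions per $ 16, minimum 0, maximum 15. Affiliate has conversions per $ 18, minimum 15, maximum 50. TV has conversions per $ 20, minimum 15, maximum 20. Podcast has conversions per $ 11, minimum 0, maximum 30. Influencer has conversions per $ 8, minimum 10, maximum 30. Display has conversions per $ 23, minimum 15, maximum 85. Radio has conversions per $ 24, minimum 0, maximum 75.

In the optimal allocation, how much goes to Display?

Meeting every minimum uses 0+15+15+0+10+15+0 = 55 $, leaving 105.
Order the channels by conversions per $: Radio 24 > Display 23 > TV 20 > Affiliate 18 > Print 16 > Podcast 11 > Influencer 8.
Give Radio 75 more to hit its cap of 75 → 30 left.
Display: +30 (room for 70) → 45. Pool exhausted.

45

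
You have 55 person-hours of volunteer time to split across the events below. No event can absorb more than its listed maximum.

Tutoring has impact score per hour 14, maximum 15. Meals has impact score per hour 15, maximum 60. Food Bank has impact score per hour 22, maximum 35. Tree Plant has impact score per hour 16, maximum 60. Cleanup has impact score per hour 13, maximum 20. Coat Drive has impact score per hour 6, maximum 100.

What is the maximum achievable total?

Rank by impact score per hour: Food Bank 22 > Tree Plant 16 > Meals 15 > Tutoring 14 > Cleanup 13 > Coat Drive 6.
Give Food Bank 35 to hit its cap of 35 → 20 left.
Only 20 left; Tree Plant takes them to reach 20.
Total = 22×35 + 16×20 = 1090.

1090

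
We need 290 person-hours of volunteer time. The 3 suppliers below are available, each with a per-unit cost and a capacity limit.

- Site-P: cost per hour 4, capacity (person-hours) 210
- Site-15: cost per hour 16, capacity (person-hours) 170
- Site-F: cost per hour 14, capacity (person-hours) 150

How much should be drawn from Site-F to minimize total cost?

80

Cheapest first:
Take 210 from Site-P at 4 — need 80 more.
Site-F at 14: take 80 of its 150 — requirement met.
Site-15: unused.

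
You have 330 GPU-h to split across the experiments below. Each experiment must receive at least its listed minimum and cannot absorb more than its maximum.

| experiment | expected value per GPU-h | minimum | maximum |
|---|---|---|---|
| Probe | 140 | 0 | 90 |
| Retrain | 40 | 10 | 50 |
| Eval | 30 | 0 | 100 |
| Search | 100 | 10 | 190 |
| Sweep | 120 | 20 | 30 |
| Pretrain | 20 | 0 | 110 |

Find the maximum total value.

36000

Meeting every minimum uses 0+10+0+10+20+0 = 40 GPU-h, leaving 290.
Highest expected value per GPU-h first: Probe 140 > Sweep 120 > Search 100 > Retrain 40 > Eval 30 > Pretrain 20.
Give Probe 90 more to hit its cap of 90 — 200 left.
Sweep: +10 to 30 (cap) — 190 left.
Search takes 180 more to reach its cap of 190 — 10 left.
Only 10 left; Retrain takes them to reach 20.
Total = 140×90 + 40×20 + 100×190 + 120×30 = 36000.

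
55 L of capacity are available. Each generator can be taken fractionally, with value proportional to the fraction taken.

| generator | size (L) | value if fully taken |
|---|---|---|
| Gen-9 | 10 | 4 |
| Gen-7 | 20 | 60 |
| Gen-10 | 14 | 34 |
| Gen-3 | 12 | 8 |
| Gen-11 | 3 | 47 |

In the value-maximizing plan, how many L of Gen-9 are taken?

6

Best value per unit of size first: Gen-11 47/3≈15.7, Gen-7 60/20≈3, Gen-10 34/14≈2.43, Gen-3 8/12≈0.667, Gen-9 4/10≈0.4.
All 3 L of Gen-11 fit (value 47) — 52 remain.
Gen-7: take in full, 20 L for value 60 — 32 left.
All 14 L of Gen-10 fit (value 34) — 18 remain.
Take all of Gen-3 (12 L, value 8) — 6 L left.
Only 6 L remain; take 6/10 of Gen-9 for value 4×6/10 = 2.4.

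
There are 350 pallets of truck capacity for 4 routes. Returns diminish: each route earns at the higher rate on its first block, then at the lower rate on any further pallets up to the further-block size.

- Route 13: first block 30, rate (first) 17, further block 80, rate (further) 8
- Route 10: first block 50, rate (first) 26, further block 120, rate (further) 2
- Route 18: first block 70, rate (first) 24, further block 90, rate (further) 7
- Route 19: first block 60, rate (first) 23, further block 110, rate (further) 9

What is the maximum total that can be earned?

6100

Treat each block as its own option and order by rate: Route 10/tier1 26 > Route 18/tier1 24 > Route 19/tier1 23 > Route 13/tier1 17 > Route 19/tier2 9 > Route 13/tier2 8 > Route 18/tier2 7 > Route 10/tier2 2.
Route 10/tier1 (26): +50 ; 300 left.
Route 18 tier1 at 24: fill all 70 ; 230 left.
Fill Route 19 tier1 block (60 at 23) ; 170 left.
Route 13 tier1 at 17: fill all 30 ; 140 left.
Route 19/tier2 (9): +110 ; 30 left.
Route 13/tier2: +30 of 80 at 8; pool empty.
Total = 26×50 + 24×70 + 23×60 + 17×30 + 9×110 + 8×30 = 6100.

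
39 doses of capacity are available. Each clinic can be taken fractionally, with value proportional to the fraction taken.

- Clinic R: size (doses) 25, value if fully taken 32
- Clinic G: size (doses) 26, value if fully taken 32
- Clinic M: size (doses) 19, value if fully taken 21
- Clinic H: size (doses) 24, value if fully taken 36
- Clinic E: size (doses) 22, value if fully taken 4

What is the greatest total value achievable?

Sort by value density: Clinic H 36/24≈1.5, Clinic R 32/25≈1.28, Clinic G 32/26≈1.23, Clinic M 21/19≈1.11, Clinic E 4/22≈0.182.
All 24 doses of Clinic H fit (value 36) ; 15 remain.
15 doses left: a 15/25 share of Clinic R gives 32×15/25 = 19.2.
Total value = 55.2.

55.2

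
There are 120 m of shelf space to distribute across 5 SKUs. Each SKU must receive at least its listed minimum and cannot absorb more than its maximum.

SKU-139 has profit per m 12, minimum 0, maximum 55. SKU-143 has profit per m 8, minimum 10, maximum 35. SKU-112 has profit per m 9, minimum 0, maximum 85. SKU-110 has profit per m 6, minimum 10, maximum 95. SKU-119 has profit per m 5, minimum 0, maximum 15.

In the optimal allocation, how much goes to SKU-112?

45

Meeting every minimum uses 0+10+0+10+0 = 20 m, leaving 100.
Order the SKUs by profit per m: SKU-139 12 > SKU-112 9 > SKU-143 8 > SKU-110 6 > SKU-119 5.
Give SKU-139 55 more to hit its cap of 55 ; 45 left.
SKU-112: +45 (room for 85) → 45. Pool exhausted.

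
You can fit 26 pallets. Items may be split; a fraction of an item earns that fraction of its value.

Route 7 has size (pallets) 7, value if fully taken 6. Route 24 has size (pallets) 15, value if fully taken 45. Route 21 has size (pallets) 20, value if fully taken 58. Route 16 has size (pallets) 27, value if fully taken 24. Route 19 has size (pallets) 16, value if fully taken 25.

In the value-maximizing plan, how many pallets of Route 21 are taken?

Sort by value density: Route 24 45/15≈3, Route 21 58/20≈2.9, Route 19 25/16≈1.56, Route 16 24/27≈0.889, Route 7 6/7≈0.857.
Route 24: take in full, 15 pallets for value 45 → 11 left.
Fill the last 11 pallets with part of Route 21: 11/20 of it earns 31.9.

11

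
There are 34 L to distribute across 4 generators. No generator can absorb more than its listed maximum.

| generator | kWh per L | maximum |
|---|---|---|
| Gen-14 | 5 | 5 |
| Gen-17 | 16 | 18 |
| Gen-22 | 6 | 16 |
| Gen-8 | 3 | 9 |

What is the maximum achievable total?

Highest kWh per L first: Gen-17 16 > Gen-22 6 > Gen-14 5 > Gen-8 3.
Gen-17: +18 to 18 (cap) ; 16 left.
Give Gen-22 16 to hit its cap of 16 ; 0 left.
Total = 16×18 + 6×16 = 384.

384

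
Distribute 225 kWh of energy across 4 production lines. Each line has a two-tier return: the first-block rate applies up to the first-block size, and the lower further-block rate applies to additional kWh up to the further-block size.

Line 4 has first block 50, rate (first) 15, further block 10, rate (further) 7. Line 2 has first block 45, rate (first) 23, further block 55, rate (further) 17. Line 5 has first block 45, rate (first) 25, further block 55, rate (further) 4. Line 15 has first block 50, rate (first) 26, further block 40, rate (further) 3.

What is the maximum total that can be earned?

4845

Order all 8 blocks by rate: Line 15/T1 26 > Line 5/T1 25 > Line 2/T1 23 > Line 2/T2 17 > Line 4/T1 15 > Line 4/T2 7 > Line 5/T2 4 > Line 15/T2 3.
Line 15 T1 at 26: fill all 50 ; 175 left.
Line 5/T1 (25): +45 ; 130 left.
Line 2/T1 (23): +45 ; 85 left.
Line 2 T2 at 17: fill all 55 ; 30 left.
Line 4 T1 at 15: only 30 left, fill 30.
Total = 26×50 + 25×45 + 23×45 + 17×55 + 15×30 = 4845.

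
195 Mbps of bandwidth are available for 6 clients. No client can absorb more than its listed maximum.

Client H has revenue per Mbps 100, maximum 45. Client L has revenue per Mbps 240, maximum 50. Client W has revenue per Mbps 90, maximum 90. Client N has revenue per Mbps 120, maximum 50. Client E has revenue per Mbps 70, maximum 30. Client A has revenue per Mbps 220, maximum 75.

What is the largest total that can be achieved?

Rank by revenue per Mbps: Client L 240 > Client A 220 > Client N 120 > Client H 100 > Client W 90 > Client E 70.
Client L: +50 to 50 (cap) — 145 left.
Client A: +75 to 75 (cap) — 70 left.
Client N takes 50 to reach its cap of 50 — 20 left.
Client H has room for 45 but only 20 remain, so it gets 20.
Total = 100×20 + 240×50 + 120×50 + 220×75 = 36500.

36500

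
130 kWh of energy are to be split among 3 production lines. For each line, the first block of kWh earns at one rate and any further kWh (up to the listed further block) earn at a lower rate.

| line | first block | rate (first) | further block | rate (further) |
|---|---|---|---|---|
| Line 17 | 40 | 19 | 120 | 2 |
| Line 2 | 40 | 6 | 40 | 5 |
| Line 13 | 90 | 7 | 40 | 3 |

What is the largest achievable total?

1390

Rank every tier by rate: Line 17/first 19 > Line 13/first 7 > Line 2/first 6 > Line 2/second 5 > Line 13/second 3 > Line 17/second 2.
Line 17/first (19): +40 — 90 left.
Fill Line 13 first block (90 at 7) — 0 left.
Total = 19×40 + 7×90 = 1390.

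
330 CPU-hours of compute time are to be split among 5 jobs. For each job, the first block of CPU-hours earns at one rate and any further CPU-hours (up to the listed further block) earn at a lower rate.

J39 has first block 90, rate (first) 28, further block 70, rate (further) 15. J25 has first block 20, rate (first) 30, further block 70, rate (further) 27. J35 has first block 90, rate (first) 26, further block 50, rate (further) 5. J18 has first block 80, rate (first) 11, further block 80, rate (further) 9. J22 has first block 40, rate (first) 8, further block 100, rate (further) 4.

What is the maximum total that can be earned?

Rank every tier by rate: J25/T1 30 > J39/T1 28 > J25/T2 27 > J35/T1 26 > J39/T2 15 > J18/T1 11 > J18/T2 9 > J22/T1 8 > J35/T2 5 > J22/T2 4.
J25 T1 at 30: fill all 20 ; 310 left.
J39/T1 (28): +90 ; 220 left.
Fill J25 T2 block (70 at 27) ; 150 left.
Fill J35 T1 block (90 at 26) ; 60 left.
60 remain; put them into J39 T2 at 15.
Total = 30×20 + 28×90 + 27×70 + 26×90 + 15×60 = 8250.

8250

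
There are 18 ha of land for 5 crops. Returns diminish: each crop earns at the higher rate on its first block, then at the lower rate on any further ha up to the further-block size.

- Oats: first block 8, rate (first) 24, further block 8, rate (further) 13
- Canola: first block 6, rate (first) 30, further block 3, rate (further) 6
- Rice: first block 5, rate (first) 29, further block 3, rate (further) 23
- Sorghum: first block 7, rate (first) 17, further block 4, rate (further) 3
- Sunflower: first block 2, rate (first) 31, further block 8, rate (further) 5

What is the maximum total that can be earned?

507

Order all 10 blocks by rate: Sunflower/first 31 > Canola/first 30 > Rice/first 29 > Oats/first 24 > Rice/second 23 > Sorghum/first 17 > Oats/second 13 > Canola/second 6 > Sunflower/second 5 > Sorghum/second 3.
Fill Sunflower first block (2 at 31) ; 16 left.
Canola first at 30: fill all 6 ; 10 left.
Fill Rice first block (5 at 29) ; 5 left.
Oats/first: +5 of 8 at 24; pool empty.
Total = 31×2 + 30×6 + 29×5 + 24×5 = 507.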